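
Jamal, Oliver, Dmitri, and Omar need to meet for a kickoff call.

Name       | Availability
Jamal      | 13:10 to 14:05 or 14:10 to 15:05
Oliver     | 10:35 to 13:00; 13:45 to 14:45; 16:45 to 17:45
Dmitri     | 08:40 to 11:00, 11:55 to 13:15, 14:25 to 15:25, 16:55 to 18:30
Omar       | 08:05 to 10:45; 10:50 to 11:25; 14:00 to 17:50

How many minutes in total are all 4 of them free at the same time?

Jamal ∩ Oliver: 13:45-14:05, 14:10-14:45.
Jamal ∩ Oliver ∩ Dmitri: 14:25-14:45.
Jamal ∩ Oliver ∩ Dmitri ∩ Omar: 14:25-14:45.
That's a single block of 20 minutes.

20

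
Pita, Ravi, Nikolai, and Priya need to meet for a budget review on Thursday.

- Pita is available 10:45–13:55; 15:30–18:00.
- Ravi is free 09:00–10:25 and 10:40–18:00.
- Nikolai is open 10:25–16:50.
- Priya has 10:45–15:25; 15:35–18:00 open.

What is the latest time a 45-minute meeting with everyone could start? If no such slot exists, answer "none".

Pita ∩ Ravi: 10:45-13:55, 15:30-18:00.
Pita ∩ Ravi ∩ Nikolai: 10:45-13:55, 15:30-16:50.
Pita ∩ Ravi ∩ Nikolai ∩ Priya: 10:45-13:55, 15:35-16:50.
Those are the intersection windows.
The last common window of at least 45 minutes is 15:35-16:50; a 45-minute meeting can start as late as 16:05 and still end by 16:50.

16:05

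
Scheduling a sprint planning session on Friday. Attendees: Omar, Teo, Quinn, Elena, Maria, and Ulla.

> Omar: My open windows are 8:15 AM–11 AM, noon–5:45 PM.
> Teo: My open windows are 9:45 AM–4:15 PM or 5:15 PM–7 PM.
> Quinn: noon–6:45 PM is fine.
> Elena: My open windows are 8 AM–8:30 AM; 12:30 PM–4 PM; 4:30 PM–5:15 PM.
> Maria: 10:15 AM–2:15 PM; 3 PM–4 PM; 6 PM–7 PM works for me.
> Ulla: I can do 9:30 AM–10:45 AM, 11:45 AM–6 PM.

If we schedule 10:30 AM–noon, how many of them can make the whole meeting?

Teo and Maria can make the full 10:30-12:00 slot — that's 2.

2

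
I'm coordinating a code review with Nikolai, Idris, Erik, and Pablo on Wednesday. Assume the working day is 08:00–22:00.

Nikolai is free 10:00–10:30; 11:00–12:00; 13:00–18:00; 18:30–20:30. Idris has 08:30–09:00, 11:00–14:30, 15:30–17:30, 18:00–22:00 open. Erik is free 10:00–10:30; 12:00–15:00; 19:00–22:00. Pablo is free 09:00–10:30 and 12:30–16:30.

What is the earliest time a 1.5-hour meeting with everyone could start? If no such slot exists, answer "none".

Nikolai ∩ Idris: 11:00-12:00, 13:00-14:30, 15:30-17:30, 18:30-20:30.
Nikolai ∩ Idris ∩ Erik: 13:00-14:30, 19:00-20:30.
Nikolai ∩ Idris ∩ Erik ∩ Pablo: 13:00-14:30.
Those are the intersection windows.
The first common window of at least 90 minutes is 13:00-14:30, so the earliest start is 13:00.

13:00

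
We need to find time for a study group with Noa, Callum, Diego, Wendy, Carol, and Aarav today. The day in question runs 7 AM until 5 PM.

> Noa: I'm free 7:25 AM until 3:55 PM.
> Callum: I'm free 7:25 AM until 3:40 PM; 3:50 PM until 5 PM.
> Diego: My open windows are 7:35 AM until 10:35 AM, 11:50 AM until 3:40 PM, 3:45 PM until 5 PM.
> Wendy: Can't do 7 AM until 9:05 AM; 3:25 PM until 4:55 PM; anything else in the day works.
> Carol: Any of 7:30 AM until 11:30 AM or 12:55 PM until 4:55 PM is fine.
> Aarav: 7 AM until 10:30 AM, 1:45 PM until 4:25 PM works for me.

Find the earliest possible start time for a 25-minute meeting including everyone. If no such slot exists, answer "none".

Noa free: 07:25-15:55.
Callum free: 07:25-15:40, 15:50-17:00.
Diego free: 07:35-10:35, 11:50-15:40, 15:45-17:00.
Wendy free: 09:05-15:25, 16:55-17:00 (invert busy blocks within the working day).
Carol free: 07:30-11:30, 12:55-16:55.
Aarav free: 07:00-10:30, 13:45-16:25.
Noa ∩ Callum: 07:25-15:40, 15:50-15:55.
Noa ∩ Callum ∩ Diego: 07:35-10:35, 11:50-15:40, 15:50-15:55.
Noa ∩ Callum ∩ Diego ∩ Wendy: 09:05-10:35, 11:50-15:25.
Noa ∩ Callum ∩ Diego ∩ Wendy ∩ Carol: 09:05-10:35, 12:55-15:25.
Noa ∩ Callum ∩ Diego ∩ Wendy ∩ Carol ∩ Aarav: 09:05-10:30, 13:45-15:25.
The first common window of at least 25 minutes is 09:05-10:30, so the earliest start is 09:05.

09:05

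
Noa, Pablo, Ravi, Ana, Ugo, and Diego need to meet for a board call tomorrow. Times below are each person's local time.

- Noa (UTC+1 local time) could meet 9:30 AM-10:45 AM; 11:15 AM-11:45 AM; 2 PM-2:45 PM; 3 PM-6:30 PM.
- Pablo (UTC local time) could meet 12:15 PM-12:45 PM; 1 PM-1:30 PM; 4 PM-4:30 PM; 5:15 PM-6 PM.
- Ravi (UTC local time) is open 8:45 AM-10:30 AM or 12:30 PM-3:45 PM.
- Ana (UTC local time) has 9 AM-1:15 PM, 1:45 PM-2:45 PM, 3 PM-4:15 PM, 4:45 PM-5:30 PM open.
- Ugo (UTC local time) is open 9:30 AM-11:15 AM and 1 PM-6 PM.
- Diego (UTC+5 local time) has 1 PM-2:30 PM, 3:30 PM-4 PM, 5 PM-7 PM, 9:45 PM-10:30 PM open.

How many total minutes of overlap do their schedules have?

Noa in UTC: 08:30-09:45, 10:15-10:45, 13:00-13:45, 14:00-17:30 (subtract 1h to convert from UTC+1).
Pablo in UTC: 12:15-12:45, 13:00-13:30, 16:00-16:30, 17:15-18:00.
Ravi in UTC: 08:45-10:30, 12:30-15:45.
Ana in UTC: 09:00-13:15, 13:45-14:45, 15:00-16:15, 16:45-17:30.
Ugo in UTC: 09:30-11:15, 13:00-18:00.
Diego in UTC: 08:00-09:30, 10:30-11:00, 12:00-14:00, 16:45-17:30 (subtract 5h to convert from UTC+5).
Noa ∩ Pablo: 13:00-13:30, 16:00-16:30, 17:15-17:30.
Noa ∩ Pablo ∩ Ravi: 13:00-13:30.
Noa ∩ Pablo ∩ Ravi ∩ Ana: 13:00-13:15.
Noa ∩ Pablo ∩ Ravi ∩ Ana ∩ Ugo: 13:00-13:15.
Noa ∩ Pablo ∩ Ravi ∩ Ana ∩ Ugo ∩ Diego: 13:00-13:15.
So the common availability across everyone is 13:00-13:15.
That's a single block of 15 minutes.

15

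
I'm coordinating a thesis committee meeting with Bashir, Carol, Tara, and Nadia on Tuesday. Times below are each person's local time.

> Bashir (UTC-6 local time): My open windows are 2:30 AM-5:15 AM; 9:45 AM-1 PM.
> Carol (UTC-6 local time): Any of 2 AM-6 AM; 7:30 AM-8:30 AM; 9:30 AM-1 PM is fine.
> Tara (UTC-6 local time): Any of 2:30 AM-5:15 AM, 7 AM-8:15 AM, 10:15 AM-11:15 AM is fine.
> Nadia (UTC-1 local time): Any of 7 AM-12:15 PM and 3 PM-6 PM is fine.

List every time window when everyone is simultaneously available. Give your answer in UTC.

Bashir in UTC: 08:30-11:15, 15:45-19:00 (add 6h to convert from UTC-6).
Carol in UTC: 08:00-12:00, 13:30-14:30, 15:30-19:00 (add 6h to convert from UTC-6).
Tara in UTC: 08:30-11:15, 13:00-14:15, 16:15-17:15 (add 6h to convert from UTC-6).
Nadia in UTC: 08:00-13:15, 16:00-19:00 (add 1h to convert from UTC-1).
Bashir ∩ Carol: 08:30-11:15, 15:45-19:00.
Bashir ∩ Carol ∩ Tara: 08:30-11:15, 16:15-17:15.
Bashir ∩ Carol ∩ Tara ∩ Nadia: 08:30-11:15, 16:15-17:15.
Those are the intersection windows.

08:30-11:15, 16:15-17:15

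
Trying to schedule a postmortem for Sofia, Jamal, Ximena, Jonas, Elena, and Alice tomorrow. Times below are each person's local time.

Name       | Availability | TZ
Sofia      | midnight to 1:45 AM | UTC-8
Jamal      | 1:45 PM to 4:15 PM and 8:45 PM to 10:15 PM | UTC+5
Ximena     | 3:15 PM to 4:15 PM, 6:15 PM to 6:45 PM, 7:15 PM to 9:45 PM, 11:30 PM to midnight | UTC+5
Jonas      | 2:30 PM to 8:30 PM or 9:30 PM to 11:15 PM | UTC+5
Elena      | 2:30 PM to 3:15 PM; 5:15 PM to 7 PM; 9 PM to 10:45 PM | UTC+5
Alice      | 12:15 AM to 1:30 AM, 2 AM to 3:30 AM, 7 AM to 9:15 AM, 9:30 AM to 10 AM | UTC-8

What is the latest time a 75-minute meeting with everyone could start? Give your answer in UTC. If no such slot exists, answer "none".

Sofia in UTC: 08:00-09:45 (add 8h to convert from UTC-8).
Jamal in UTC: 08:45-11:15, 15:45-17:15 (subtract 5h to convert from UTC+5).
Ximena in UTC: 10:15-11:15, 13:15-13:45, 14:15-16:45, 18:30-19:00 (subtract 5h to convert from UTC+5).
Jonas in UTC: 09:30-15:30, 16:30-18:15 (subtract 5h to convert from UTC+5).
Elena in UTC: 09:30-10:15, 12:15-14:00, 16:00-17:45 (subtract 5h to convert from UTC+5).
Alice in UTC: 08:15-09:30, 10:00-11:30, 15:00-17:15, 17:30-18:00 (add 8h to convert from UTC-8).
Sofia ∩ Jamal: 08:45-09:45.
Sofia ∩ Jamal ∩ Ximena: ∅.
Sofia ∩ Jamal ∩ Ximena ∩ Jonas: ∅.
Sofia ∩ Jamal ∩ Ximena ∩ Jonas ∩ Elena: ∅.
Sofia ∩ Jamal ∩ Ximena ∩ Jonas ∩ Elena ∩ Alice: ∅.
There is no time when everyone is free.
No common window is at least 75 minutes long.

none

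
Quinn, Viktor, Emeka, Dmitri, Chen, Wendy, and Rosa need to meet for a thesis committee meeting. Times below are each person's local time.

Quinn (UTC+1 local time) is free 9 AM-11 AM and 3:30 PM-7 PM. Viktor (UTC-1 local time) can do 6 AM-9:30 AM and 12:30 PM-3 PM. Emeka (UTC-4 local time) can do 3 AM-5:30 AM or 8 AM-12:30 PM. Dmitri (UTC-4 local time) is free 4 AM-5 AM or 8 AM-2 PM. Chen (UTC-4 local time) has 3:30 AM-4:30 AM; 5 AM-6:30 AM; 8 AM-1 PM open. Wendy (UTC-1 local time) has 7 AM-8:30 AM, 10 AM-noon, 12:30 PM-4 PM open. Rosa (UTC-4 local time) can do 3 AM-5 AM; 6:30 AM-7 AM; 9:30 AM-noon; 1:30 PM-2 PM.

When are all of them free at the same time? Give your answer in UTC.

08:00-08:30, 14:30-16:00

Quinn in UTC: 08:00-10:00, 14:30-18:00 (subtract 1h to convert from UTC+1).
Viktor in UTC: 07:00-10:30, 13:30-16:00 (add 1h to convert from UTC-1).
Emeka in UTC: 07:00-09:30, 12:00-16:30 (add 4h to convert from UTC-4).
Dmitri in UTC: 08:00-09:00, 12:00-18:00 (add 4h to convert from UTC-4).
Chen in UTC: 07:30-08:30, 09:00-10:30, 12:00-17:00 (add 4h to convert from UTC-4).
Wendy in UTC: 08:00-09:30, 11:00-13:00, 13:30-17:00 (add 1h to convert from UTC-1).
Rosa in UTC: 07:00-09:00, 10:30-11:00, 13:30-16:00, 17:30-18:00 (add 4h to convert from UTC-4).
Quinn ∩ Viktor: 08:00-10:00, 14:30-16:00.
Quinn ∩ Viktor ∩ Emeka: 08:00-09:30, 14:30-16:00.
Quinn ∩ Viktor ∩ Emeka ∩ Dmitri: 08:00-09:00, 14:30-16:00.
Quinn ∩ Viktor ∩ Emeka ∩ Dmitri ∩ Chen: 08:00-08:30, 14:30-16:00.
Quinn ∩ Viktor ∩ Emeka ∩ Dmitri ∩ Chen ∩ Wendy: 08:00-08:30, 14:30-16:00.
Quinn ∩ Viktor ∩ Emeka ∩ Dmitri ∩ Chen ∩ Wendy ∩ Rosa: 08:00-08:30, 14:30-16:00.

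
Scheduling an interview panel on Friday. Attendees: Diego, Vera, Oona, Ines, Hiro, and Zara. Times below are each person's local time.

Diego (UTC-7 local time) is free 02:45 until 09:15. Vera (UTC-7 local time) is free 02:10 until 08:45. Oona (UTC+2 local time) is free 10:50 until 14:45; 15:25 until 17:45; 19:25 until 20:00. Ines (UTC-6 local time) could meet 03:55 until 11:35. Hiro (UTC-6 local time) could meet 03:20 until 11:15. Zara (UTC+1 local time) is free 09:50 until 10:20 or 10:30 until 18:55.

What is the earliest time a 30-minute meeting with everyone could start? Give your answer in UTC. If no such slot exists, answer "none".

09:55

Diego in UTC: 09:45-16:15 (add 7h to convert from UTC-7).
Vera in UTC: 09:10-15:45 (add 7h to convert from UTC-7).
Oona in UTC: 08:50-12:45, 13:25-15:45, 17:25-18:00 (subtract 2h to convert from UTC+2).
Ines in UTC: 09:55-17:35 (add 6h to convert from UTC-6).
Hiro in UTC: 09:20-17:15 (add 6h to convert from UTC-6).
Zara in UTC: 08:50-09:20, 09:30-17:55 (subtract 1h to convert from UTC+1).
Diego ∩ Vera: 09:45-15:45.
Diego ∩ Vera ∩ Oona: 09:45-12:45, 13:25-15:45.
Diego ∩ Vera ∩ Oona ∩ Ines: 09:55-12:45, 13:25-15:45.
Diego ∩ Vera ∩ Oona ∩ Ines ∩ Hiro: 09:55-12:45, 13:25-15:45.
Diego ∩ Vera ∩ Oona ∩ Ines ∩ Hiro ∩ Zara: 09:55-12:45, 13:25-15:45.
The first common window of at least 30 minutes is 09:55-12:45, so the earliest start is 09:55.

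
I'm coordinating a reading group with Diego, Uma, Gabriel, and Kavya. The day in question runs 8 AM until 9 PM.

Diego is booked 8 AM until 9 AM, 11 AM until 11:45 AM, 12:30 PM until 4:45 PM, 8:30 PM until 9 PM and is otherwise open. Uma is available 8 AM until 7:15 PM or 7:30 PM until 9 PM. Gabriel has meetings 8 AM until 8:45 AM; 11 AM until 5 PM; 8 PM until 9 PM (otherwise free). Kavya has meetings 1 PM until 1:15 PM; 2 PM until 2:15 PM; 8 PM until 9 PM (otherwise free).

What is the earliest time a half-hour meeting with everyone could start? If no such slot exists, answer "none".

09:00

Diego free: 09:00-11:00, 11:45-12:30, 16:45-20:30 (invert busy blocks within the working day).
Uma free: 08:00-19:15, 19:30-21:00.
Gabriel free: 08:45-11:00, 17:00-20:00 (invert busy blocks within the working day).
Kavya free: 08:00-13:00, 13:15-14:00, 14:15-20:00 (invert busy blocks within the working day).
Diego ∩ Uma: 09:00-11:00, 11:45-12:30, 16:45-19:15, 19:30-20:30.
Diego ∩ Uma ∩ Gabriel: 09:00-11:00, 17:00-19:15, 19:30-20:00.
Diego ∩ Uma ∩ Gabriel ∩ Kavya: 09:00-11:00, 17:00-19:15, 19:30-20:00.
The first common window of at least 30 minutes is 09:00-11:00, so the earliest start is 09:00.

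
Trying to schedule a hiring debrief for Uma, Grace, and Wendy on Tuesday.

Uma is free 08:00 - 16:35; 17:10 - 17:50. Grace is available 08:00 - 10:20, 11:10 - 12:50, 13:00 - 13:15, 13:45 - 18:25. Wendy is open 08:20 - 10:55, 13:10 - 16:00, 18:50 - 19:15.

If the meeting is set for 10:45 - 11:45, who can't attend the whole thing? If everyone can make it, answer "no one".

Grace, Wendy

Uma: free for 10:45-11:45. Grace: not fully free for 10:45-11:45. Wendy: not fully free for 10:45-11:45.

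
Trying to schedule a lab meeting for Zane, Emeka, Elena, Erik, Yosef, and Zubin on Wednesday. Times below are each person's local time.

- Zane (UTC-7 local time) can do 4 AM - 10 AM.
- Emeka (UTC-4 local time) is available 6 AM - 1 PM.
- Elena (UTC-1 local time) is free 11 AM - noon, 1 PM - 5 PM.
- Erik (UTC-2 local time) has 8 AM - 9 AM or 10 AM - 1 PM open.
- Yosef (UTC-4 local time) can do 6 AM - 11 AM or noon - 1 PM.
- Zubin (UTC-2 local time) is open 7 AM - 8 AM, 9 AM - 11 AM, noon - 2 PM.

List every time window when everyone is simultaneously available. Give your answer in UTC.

12:00-13:00, 14:00-15:00

Zane in UTC: 11:00-17:00 (add 7h to convert from UTC-7).
Emeka in UTC: 10:00-17:00 (add 4h to convert from UTC-4).
Elena in UTC: 12:00-13:00, 14:00-18:00 (add 1h to convert from UTC-1).
Erik in UTC: 10:00-11:00, 12:00-15:00 (add 2h to convert from UTC-2).
Yosef in UTC: 10:00-15:00, 16:00-17:00 (add 4h to convert from UTC-4).
Zubin in UTC: 09:00-10:00, 11:00-13:00, 14:00-16:00 (add 2h to convert from UTC-2).
Zane ∩ Emeka: 11:00-17:00.
Zane ∩ Emeka ∩ Elena: 12:00-13:00, 14:00-17:00.
Zane ∩ Emeka ∩ Elena ∩ Erik: 12:00-13:00, 14:00-15:00.
Zane ∩ Emeka ∩ Elena ∩ Erik ∩ Yosef: 12:00-13:00, 14:00-15:00.
Zane ∩ Emeka ∩ Elena ∩ Erik ∩ Yosef ∩ Zubin: 12:00-13:00, 14:00-15:00.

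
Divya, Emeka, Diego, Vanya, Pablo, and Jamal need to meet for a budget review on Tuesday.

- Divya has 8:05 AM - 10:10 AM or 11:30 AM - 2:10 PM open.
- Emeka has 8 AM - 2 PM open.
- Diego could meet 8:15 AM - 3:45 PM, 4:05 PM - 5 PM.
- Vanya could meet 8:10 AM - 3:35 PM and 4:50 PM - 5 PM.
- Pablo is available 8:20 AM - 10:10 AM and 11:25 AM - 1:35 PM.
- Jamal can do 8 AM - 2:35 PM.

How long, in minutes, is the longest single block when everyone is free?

125

Divya ∩ Emeka: 08:05-10:10, 11:30-14:00.
Divya ∩ Emeka ∩ Diego: 08:15-10:10, 11:30-14:00.
Divya ∩ Emeka ∩ Diego ∩ Vanya: 08:15-10:10, 11:30-14:00.
Divya ∩ Emeka ∩ Diego ∩ Vanya ∩ Pablo: 08:20-10:10, 11:30-13:35.
Divya ∩ Emeka ∩ Diego ∩ Vanya ∩ Pablo ∩ Jamal: 08:20-10:10, 11:30-13:35.
So the common availability across everyone is 08:20-10:10, 11:30-13:35.
The longest is 11:30-13:35 at 125 minutes.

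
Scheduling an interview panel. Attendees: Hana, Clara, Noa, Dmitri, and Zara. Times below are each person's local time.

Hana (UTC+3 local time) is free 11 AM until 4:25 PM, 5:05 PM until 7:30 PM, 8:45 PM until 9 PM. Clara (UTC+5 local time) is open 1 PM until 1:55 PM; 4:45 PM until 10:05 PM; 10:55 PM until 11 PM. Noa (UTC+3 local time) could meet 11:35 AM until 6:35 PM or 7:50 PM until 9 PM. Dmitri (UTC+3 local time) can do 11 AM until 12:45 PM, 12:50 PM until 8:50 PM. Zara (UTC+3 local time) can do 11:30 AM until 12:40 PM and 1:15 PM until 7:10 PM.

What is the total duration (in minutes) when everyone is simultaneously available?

210

Hana in UTC: 08:00-13:25, 14:05-16:30, 17:45-18:00 (subtract 3h to convert from UTC+3).
Clara in UTC: 08:00-08:55, 11:45-17:05, 17:55-18:00 (subtract 5h to convert from UTC+5).
Noa in UTC: 08:35-15:35, 16:50-18:00 (subtract 3h to convert from UTC+3).
Dmitri in UTC: 08:00-09:45, 09:50-17:50 (subtract 3h to convert from UTC+3).
Zara in UTC: 08:30-09:40, 10:15-16:10 (subtract 3h to convert from UTC+3).
Hana ∩ Clara: 08:00-08:55, 11:45-13:25, 14:05-16:30, 17:55-18:00.
Hana ∩ Clara ∩ Noa: 08:35-08:55, 11:45-13:25, 14:05-15:35, 17:55-18:00.
Hana ∩ Clara ∩ Noa ∩ Dmitri: 08:35-08:55, 11:45-13:25, 14:05-15:35.
Hana ∩ Clara ∩ Noa ∩ Dmitri ∩ Zara: 08:35-08:55, 11:45-13:25, 14:05-15:35.
Summing the common windows: 20 + 100 + 90 = 210 minutes.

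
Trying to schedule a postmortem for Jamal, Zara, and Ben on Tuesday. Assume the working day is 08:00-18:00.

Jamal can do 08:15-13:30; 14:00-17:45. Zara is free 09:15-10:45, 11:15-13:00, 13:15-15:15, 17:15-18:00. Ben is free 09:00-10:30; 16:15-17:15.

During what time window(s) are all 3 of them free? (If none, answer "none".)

Jamal ∩ Zara: 09:15-10:45, 11:15-13:00, 13:15-13:30, 14:00-15:15, 17:15-17:45.
Jamal ∩ Zara ∩ Ben: 09:15-10:30.

09:15-10:30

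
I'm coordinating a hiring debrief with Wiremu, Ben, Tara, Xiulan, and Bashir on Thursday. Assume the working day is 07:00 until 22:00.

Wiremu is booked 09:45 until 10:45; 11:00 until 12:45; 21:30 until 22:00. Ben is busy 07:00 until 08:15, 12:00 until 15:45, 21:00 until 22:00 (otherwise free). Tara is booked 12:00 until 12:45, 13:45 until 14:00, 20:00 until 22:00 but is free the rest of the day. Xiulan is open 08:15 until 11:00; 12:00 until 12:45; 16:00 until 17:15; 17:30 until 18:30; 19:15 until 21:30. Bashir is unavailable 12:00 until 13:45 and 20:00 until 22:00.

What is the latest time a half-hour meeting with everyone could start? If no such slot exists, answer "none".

Wiremu free: 07:00-09:45, 10:45-11:00, 12:45-21:30 (invert busy blocks within the working day).
Ben free: 08:15-12:00, 15:45-21:00 (invert busy blocks within the working day).
Tara free: 07:00-12:00, 12:45-13:45, 14:00-20:00 (invert busy blocks within the working day).
Xiulan free: 08:15-11:00, 12:00-12:45, 16:00-17:15, 17:30-18:30, 19:15-21:30.
Bashir free: 07:00-12:00, 13:45-20:00 (invert busy blocks within the working day).
Wiremu ∩ Ben: 08:15-09:45, 10:45-11:00, 15:45-21:00.
Wiremu ∩ Ben ∩ Tara: 08:15-09:45, 10:45-11:00, 15:45-20:00.
Wiremu ∩ Ben ∩ Tara ∩ Xiulan: 08:15-09:45, 10:45-11:00, 16:00-17:15, 17:30-18:30, 19:15-20:00.
Wiremu ∩ Ben ∩ Tara ∩ Xiulan ∩ Bashir: 08:15-09:45, 10:45-11:00, 16:00-17:15, 17:30-18:30, 19:15-20:00.
So the common availability across everyone is 08:15-09:45, 10:45-11:00, 16:00-17:15, 17:30-18:30, 19:15-20:00.
The last common window of at least 30 minutes is 19:15-20:00; a 30-minute meeting can start as late as 19:30 and still end by 20:00.

19:30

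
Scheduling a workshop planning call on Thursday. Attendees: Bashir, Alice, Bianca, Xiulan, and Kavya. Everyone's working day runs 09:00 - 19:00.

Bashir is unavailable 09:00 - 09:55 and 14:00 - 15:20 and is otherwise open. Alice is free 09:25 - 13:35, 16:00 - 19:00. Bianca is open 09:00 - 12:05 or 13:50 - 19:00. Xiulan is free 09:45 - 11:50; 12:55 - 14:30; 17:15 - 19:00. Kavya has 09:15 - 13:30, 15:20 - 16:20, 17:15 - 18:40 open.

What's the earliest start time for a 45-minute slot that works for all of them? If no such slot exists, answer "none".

09:55

Bashir free: 09:55-14:00, 15:20-19:00 (invert busy blocks within the working day).
Alice free: 09:25-13:35, 16:00-19:00.
Bianca free: 09:00-12:05, 13:50-19:00.
Xiulan free: 09:45-11:50, 12:55-14:30, 17:15-19:00.
Kavya free: 09:15-13:30, 15:20-16:20, 17:15-18:40.
Bashir ∩ Alice: 09:55-13:35, 16:00-19:00.
Bashir ∩ Alice ∩ Bianca: 09:55-12:05, 16:00-19:00.
Bashir ∩ Alice ∩ Bianca ∩ Xiulan: 09:55-11:50, 17:15-19:00.
Bashir ∩ Alice ∩ Bianca ∩ Xiulan ∩ Kavya: 09:55-11:50, 17:15-18:40.
So the common availability across everyone is 09:55-11:50, 17:15-18:40.
The first common window of at least 45 minutes is 09:55-11:50, so the earliest start is 09:55.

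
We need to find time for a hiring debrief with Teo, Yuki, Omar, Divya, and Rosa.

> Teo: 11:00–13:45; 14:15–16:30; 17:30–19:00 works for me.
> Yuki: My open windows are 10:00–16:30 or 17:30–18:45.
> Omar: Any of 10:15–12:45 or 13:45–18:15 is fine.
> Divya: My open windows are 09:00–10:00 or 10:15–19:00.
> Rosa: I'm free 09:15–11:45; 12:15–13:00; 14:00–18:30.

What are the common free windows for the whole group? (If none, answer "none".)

11:00-11:45, 12:15-12:45, 14:15-16:30, 17:30-18:15

Teo ∩ Yuki: 11:00-13:45, 14:15-16:30, 17:30-18:45.
Teo ∩ Yuki ∩ Omar: 11:00-12:45, 14:15-16:30, 17:30-18:15.
Teo ∩ Yuki ∩ Omar ∩ Divya: 11:00-12:45, 14:15-16:30, 17:30-18:15.
Teo ∩ Yuki ∩ Omar ∩ Divya ∩ Rosa: 11:00-11:45, 12:15-12:45, 14:15-16:30, 17:30-18:15.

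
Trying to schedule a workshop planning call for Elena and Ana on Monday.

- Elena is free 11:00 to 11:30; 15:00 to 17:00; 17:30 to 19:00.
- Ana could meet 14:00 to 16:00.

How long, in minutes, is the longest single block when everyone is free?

Elena ∩ Ana: 15:00-16:00.
The longest is 15:00-16:00 at 60 minutes.

60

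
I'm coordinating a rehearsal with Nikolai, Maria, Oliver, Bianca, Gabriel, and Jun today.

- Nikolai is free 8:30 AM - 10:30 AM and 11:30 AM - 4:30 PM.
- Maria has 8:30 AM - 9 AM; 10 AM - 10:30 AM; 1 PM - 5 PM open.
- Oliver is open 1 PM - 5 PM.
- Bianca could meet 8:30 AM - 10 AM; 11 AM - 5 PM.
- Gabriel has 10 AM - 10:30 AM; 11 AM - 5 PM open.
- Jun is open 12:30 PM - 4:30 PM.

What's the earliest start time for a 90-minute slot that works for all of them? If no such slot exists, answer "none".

13:00

Nikolai ∩ Maria: 08:30-09:00, 10:00-10:30, 13:00-16:30.
Nikolai ∩ Maria ∩ Oliver: 13:00-16:30.
Nikolai ∩ Maria ∩ Oliver ∩ Bianca: 13:00-16:30.
Nikolai ∩ Maria ∩ Oliver ∩ Bianca ∩ Gabriel: 13:00-16:30.
Nikolai ∩ Maria ∩ Oliver ∩ Bianca ∩ Gabriel ∩ Jun: 13:00-16:30.
The first common window of at least 90 minutes is 13:00-16:30, so the earliest start is 13:00.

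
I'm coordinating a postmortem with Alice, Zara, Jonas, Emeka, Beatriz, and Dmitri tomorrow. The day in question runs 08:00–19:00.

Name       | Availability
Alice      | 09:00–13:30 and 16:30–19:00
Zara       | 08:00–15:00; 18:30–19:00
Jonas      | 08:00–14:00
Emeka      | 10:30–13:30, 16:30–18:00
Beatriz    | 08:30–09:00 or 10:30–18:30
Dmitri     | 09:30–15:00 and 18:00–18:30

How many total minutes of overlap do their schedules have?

180

Alice ∩ Zara: 09:00-13:30, 18:30-19:00.
Alice ∩ Zara ∩ Jonas: 09:00-13:30.
Alice ∩ Zara ∩ Jonas ∩ Emeka: 10:30-13:30.
Alice ∩ Zara ∩ Jonas ∩ Emeka ∩ Beatriz: 10:30-13:30.
Alice ∩ Zara ∩ Jonas ∩ Emeka ∩ Beatriz ∩ Dmitri: 10:30-13:30.
That's a single block of 180 minutes.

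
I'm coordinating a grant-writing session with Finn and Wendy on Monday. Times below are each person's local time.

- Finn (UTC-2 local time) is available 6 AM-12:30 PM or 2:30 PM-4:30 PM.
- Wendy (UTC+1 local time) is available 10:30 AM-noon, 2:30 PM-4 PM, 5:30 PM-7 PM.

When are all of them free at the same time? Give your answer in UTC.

Finn in UTC: 08:00-14:30, 16:30-18:30 (add 2h to convert from UTC-2).
Wendy in UTC: 09:30-11:00, 13:30-15:00, 16:30-18:00 (subtract 1h to convert from UTC+1).
Finn ∩ Wendy: 09:30-11:00, 13:30-14:30, 16:30-18:00.

09:30-11:00, 13:30-14:30, 16:30-18:00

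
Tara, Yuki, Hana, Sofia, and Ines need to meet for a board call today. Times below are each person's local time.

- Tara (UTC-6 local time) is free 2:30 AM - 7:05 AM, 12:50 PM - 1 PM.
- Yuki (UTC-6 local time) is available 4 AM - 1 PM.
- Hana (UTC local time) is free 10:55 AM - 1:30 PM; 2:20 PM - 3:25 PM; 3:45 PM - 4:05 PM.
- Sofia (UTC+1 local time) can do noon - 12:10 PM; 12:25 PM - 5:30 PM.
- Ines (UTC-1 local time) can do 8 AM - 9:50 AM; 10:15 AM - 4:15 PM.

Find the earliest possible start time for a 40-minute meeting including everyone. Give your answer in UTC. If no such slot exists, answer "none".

11:25

Tara in UTC: 08:30-13:05, 18:50-19:00 (add 6h to convert from UTC-6).
Yuki in UTC: 10:00-19:00 (add 6h to convert from UTC-6).
Hana in UTC: 10:55-13:30, 14:20-15:25, 15:45-16:05.
Sofia in UTC: 11:00-11:10, 11:25-16:30 (subtract 1h to convert from UTC+1).
Ines in UTC: 09:00-10:50, 11:15-17:15 (add 1h to convert from UTC-1).
Tara ∩ Yuki: 10:00-13:05, 18:50-19:00.
Tara ∩ Yuki ∩ Hana: 10:55-13:05.
Tara ∩ Yuki ∩ Hana ∩ Sofia: 11:00-11:10, 11:25-13:05.
Tara ∩ Yuki ∩ Hana ∩ Sofia ∩ Ines: 11:25-13:05.
The first common window of at least 40 minutes is 11:25-13:05, so the earliest start is 11:25.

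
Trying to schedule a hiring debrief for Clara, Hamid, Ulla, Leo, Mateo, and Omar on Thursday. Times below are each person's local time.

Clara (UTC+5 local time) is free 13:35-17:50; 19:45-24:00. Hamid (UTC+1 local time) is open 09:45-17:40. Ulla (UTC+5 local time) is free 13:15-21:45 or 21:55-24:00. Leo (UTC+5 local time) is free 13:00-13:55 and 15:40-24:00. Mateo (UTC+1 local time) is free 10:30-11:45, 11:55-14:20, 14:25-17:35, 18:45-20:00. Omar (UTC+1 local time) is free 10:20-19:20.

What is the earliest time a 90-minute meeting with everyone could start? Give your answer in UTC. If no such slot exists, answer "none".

Clara in UTC: 08:35-12:50, 14:45-19:00 (subtract 5h to convert from UTC+5).
Hamid in UTC: 08:45-16:40 (subtract 1h to convert from UTC+1).
Ulla in UTC: 08:15-16:45, 16:55-19:00 (subtract 5h to convert from UTC+5).
Leo in UTC: 08:00-08:55, 10:40-19:00 (subtract 5h to convert from UTC+5).
Mateo in UTC: 09:30-10:45, 10:55-13:20, 13:25-16:35, 17:45-19:00 (subtract 1h to convert from UTC+1).
Omar in UTC: 09:20-18:20 (subtract 1h to convert from UTC+1).
Clara ∩ Hamid: 08:45-12:50, 14:45-16:40.
Clara ∩ Hamid ∩ Ulla: 08:45-12:50, 14:45-16:40.
Clara ∩ Hamid ∩ Ulla ∩ Leo: 08:45-08:55, 10:40-12:50, 14:45-16:40.
Clara ∩ Hamid ∩ Ulla ∩ Leo ∩ Mateo: 10:40-10:45, 10:55-12:50, 14:45-16:35.
Clara ∩ Hamid ∩ Ulla ∩ Leo ∩ Mateo ∩ Omar: 10:40-10:45, 10:55-12:50, 14:45-16:35.
So the common availability across everyone is 10:40-10:45, 10:55-12:50, 14:45-16:35.
The first common window of at least 90 minutes is 10:55-12:50, so the earliest start is 10:55.

10:55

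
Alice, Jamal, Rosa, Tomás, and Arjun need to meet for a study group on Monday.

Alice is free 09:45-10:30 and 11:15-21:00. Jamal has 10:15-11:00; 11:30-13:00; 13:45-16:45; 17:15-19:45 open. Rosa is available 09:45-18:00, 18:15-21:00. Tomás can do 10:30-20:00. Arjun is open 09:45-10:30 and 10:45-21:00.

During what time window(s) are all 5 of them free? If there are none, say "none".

Alice ∩ Jamal: 10:15-10:30, 11:30-13:00, 13:45-16:45, 17:15-19:45.
Alice ∩ Jamal ∩ Rosa: 10:15-10:30, 11:30-13:00, 13:45-16:45, 17:15-18:00, 18:15-19:45.
Alice ∩ Jamal ∩ Rosa ∩ Tomás: 11:30-13:00, 13:45-16:45, 17:15-18:00, 18:15-19:45.
Alice ∩ Jamal ∩ Rosa ∩ Tomás ∩ Arjun: 11:30-13:00, 13:45-16:45, 17:15-18:00, 18:15-19:45.

11:30-13:00, 13:45-16:45, 17:15-18:00, 18:15-19:45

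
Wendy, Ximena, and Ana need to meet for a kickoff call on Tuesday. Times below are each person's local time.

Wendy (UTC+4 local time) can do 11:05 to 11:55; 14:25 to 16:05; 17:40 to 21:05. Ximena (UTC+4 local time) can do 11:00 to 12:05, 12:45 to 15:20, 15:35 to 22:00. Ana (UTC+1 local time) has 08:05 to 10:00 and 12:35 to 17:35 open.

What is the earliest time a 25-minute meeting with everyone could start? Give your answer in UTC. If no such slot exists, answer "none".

07:05

Wendy in UTC: 07:05-07:55, 10:25-12:05, 13:40-17:05 (subtract 4h to convert from UTC+4).
Ximena in UTC: 07:00-08:05, 08:45-11:20, 11:35-18:00 (subtract 4h to convert from UTC+4).
Ana in UTC: 07:05-09:00, 11:35-16:35 (subtract 1h to convert from UTC+1).
Wendy ∩ Ximena: 07:05-07:55, 10:25-11:20, 11:35-12:05, 13:40-17:05.
Wendy ∩ Ximena ∩ Ana: 07:05-07:55, 11:35-12:05, 13:40-16:35.
The first common window of at least 25 minutes is 07:05-07:55, so the earliest start is 07:05.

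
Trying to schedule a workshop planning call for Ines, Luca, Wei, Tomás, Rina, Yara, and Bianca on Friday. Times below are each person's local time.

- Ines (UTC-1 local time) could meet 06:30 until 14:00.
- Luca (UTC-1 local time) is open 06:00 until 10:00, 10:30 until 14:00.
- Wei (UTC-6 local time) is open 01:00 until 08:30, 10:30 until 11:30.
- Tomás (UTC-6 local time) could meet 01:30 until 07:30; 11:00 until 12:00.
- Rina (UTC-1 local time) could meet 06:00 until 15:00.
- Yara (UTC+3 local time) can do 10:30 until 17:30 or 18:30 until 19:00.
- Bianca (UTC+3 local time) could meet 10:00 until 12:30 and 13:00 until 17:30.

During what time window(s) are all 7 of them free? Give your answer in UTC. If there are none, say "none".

07:30-09:30, 10:00-11:00, 11:30-13:30

Ines in UTC: 07:30-15:00 (add 1h to convert from UTC-1).
Luca in UTC: 07:00-11:00, 11:30-15:00 (add 1h to convert from UTC-1).
Wei in UTC: 07:00-14:30, 16:30-17:30 (add 6h to convert from UTC-6).
Tomás in UTC: 07:30-13:30, 17:00-18:00 (add 6h to convert from UTC-6).
Rina in UTC: 07:00-16:00 (add 1h to convert from UTC-1).
Yara in UTC: 07:30-14:30, 15:30-16:00 (subtract 3h to convert from UTC+3).
Bianca in UTC: 07:00-09:30, 10:00-14:30 (subtract 3h to convert from UTC+3).
Ines ∩ Luca: 07:30-11:00, 11:30-15:00.
Ines ∩ Luca ∩ Wei: 07:30-11:00, 11:30-14:30.
Ines ∩ Luca ∩ Wei ∩ Tomás: 07:30-11:00, 11:30-13:30.
Ines ∩ Luca ∩ Wei ∩ Tomás ∩ Rina: 07:30-11:00, 11:30-13:30.
Ines ∩ Luca ∩ Wei ∩ Tomás ∩ Rina ∩ Yara: 07:30-11:00, 11:30-13:30.
Ines ∩ Luca ∩ Wei ∩ Tomás ∩ Rina ∩ Yara ∩ Bianca: 07:30-09:30, 10:00-11:00, 11:30-13:30.
So the common availability across everyone is 07:30-09:30, 10:00-11:00, 11:30-13:30.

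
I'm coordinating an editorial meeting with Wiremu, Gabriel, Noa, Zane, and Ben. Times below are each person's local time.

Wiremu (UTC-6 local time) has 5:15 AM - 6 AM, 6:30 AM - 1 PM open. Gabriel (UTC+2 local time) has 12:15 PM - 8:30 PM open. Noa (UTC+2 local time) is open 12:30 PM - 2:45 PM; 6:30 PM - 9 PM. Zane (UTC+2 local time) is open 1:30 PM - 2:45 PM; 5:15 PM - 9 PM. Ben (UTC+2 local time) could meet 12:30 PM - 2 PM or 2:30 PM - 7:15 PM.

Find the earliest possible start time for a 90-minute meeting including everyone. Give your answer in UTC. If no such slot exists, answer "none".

none

Wiremu in UTC: 11:15-12:00, 12:30-19:00 (add 6h to convert from UTC-6).
Gabriel in UTC: 10:15-18:30 (subtract 2h to convert from UTC+2).
Noa in UTC: 10:30-12:45, 16:30-19:00 (subtract 2h to convert from UTC+2).
Zane in UTC: 11:30-12:45, 15:15-19:00 (subtract 2h to convert from UTC+2).
Ben in UTC: 10:30-12:00, 12:30-17:15 (subtract 2h to convert from UTC+2).
Wiremu ∩ Gabriel: 11:15-12:00, 12:30-18:30.
Wiremu ∩ Gabriel ∩ Noa: 11:15-12:00, 12:30-12:45, 16:30-18:30.
Wiremu ∩ Gabriel ∩ Noa ∩ Zane: 11:30-12:00, 12:30-12:45, 16:30-18:30.
Wiremu ∩ Gabriel ∩ Noa ∩ Zane ∩ Ben: 11:30-12:00, 12:30-12:45, 16:30-17:15.
No common window is at least 90 minutes long.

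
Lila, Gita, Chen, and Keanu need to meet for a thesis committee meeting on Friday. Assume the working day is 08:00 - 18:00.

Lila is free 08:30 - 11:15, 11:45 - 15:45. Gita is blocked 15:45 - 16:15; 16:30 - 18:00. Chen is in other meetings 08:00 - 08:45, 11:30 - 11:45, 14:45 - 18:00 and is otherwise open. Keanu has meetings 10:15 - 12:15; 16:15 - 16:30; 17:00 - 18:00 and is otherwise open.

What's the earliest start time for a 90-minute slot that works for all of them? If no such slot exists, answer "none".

Lila free: 08:30-11:15, 11:45-15:45.
Gita free: 08:00-15:45, 16:15-16:30 (invert busy blocks within the working day).
Chen free: 08:45-11:30, 11:45-14:45 (invert busy blocks within the working day).
Keanu free: 08:00-10:15, 12:15-16:15, 16:30-17:00 (invert busy blocks within the working day).
Lila ∩ Gita: 08:30-11:15, 11:45-15:45.
Lila ∩ Gita ∩ Chen: 08:45-11:15, 11:45-14:45.
Lila ∩ Gita ∩ Chen ∩ Keanu: 08:45-10:15, 12:15-14:45.
The first common window of at least 90 minutes is 08:45-10:15, so the earliest start is 08:45.

08:45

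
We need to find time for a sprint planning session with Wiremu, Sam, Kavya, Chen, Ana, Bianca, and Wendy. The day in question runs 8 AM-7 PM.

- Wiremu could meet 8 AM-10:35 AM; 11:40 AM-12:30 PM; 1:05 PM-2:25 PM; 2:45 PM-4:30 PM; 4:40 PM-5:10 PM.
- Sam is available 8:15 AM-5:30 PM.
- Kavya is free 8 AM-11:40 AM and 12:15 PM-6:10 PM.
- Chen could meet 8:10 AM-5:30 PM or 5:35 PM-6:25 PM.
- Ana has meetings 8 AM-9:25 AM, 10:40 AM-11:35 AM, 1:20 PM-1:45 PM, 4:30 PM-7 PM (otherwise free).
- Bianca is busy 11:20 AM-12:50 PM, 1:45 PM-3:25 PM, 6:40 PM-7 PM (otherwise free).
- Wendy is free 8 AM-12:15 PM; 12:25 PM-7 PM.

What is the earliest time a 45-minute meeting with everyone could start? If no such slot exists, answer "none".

09:25

Wiremu free: 08:00-10:35, 11:40-12:30, 13:05-14:25, 14:45-16:30, 16:40-17:10.
Sam free: 08:15-17:30.
Kavya free: 08:00-11:40, 12:15-18:10.
Chen free: 08:10-17:30, 17:35-18:25.
Ana free: 09:25-10:40, 11:35-13:20, 13:45-16:30 (invert busy blocks within the working day).
Bianca free: 08:00-11:20, 12:50-13:45, 15:25-18:40 (invert busy blocks within the working day).
Wendy free: 08:00-12:15, 12:25-19:00.
Wiremu ∩ Sam: 08:15-10:35, 11:40-12:30, 13:05-14:25, 14:45-16:30, 16:40-17:10.
Wiremu ∩ Sam ∩ Kavya: 08:15-10:35, 12:15-12:30, 13:05-14:25, 14:45-16:30, 16:40-17:10.
Wiremu ∩ Sam ∩ Kavya ∩ Chen: 08:15-10:35, 12:15-12:30, 13:05-14:25, 14:45-16:30, 16:40-17:10.
Wiremu ∩ Sam ∩ Kavya ∩ Chen ∩ Ana: 09:25-10:35, 12:15-12:30, 13:05-13:20, 13:45-14:25, 14:45-16:30.
Wiremu ∩ Sam ∩ Kavya ∩ Chen ∩ Ana ∩ Bianca: 09:25-10:35, 13:05-13:20, 15:25-16:30.
Wiremu ∩ Sam ∩ Kavya ∩ Chen ∩ Ana ∩ Bianca ∩ Wendy: 09:25-10:35, 13:05-13:20, 15:25-16:30.
The first common window of at least 45 minutes is 09:25-10:35, so the earliest start is 09:25.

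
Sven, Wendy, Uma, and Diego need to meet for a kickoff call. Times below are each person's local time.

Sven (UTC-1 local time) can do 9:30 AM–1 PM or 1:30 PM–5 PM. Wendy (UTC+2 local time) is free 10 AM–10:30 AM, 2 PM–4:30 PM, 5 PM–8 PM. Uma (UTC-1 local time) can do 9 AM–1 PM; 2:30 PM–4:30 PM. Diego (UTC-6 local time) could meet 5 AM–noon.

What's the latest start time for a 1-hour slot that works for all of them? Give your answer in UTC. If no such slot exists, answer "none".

16:30

Sven in UTC: 10:30-14:00, 14:30-18:00 (add 1h to convert from UTC-1).
Wendy in UTC: 08:00-08:30, 12:00-14:30, 15:00-18:00 (subtract 2h to convert from UTC+2).
Uma in UTC: 10:00-14:00, 15:30-17:30 (add 1h to convert from UTC-1).
Diego in UTC: 11:00-18:00 (add 6h to convert from UTC-6).
Sven ∩ Wendy: 12:00-14:00, 15:00-18:00.
Sven ∩ Wendy ∩ Uma: 12:00-14:00, 15:30-17:30.
Sven ∩ Wendy ∩ Uma ∩ Diego: 12:00-14:00, 15:30-17:30.
Those are the intersection windows.
The last common window of at least 60 minutes is 15:30-17:30; a 60-minute meeting can start as late as 16:30 and still end by 17:30.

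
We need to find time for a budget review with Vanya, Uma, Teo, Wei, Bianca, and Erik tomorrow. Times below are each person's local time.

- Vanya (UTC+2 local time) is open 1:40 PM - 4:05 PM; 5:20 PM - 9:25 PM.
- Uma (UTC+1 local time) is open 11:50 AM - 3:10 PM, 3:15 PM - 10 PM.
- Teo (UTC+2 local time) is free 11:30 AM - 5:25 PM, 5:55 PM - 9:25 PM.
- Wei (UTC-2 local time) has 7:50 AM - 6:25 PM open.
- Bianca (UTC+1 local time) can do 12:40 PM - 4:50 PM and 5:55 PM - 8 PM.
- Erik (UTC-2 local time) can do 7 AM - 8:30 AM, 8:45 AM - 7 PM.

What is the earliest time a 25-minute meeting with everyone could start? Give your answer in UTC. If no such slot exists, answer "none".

11:40

Vanya in UTC: 11:40-14:05, 15:20-19:25 (subtract 2h to convert from UTC+2).
Uma in UTC: 10:50-14:10, 14:15-21:00 (subtract 1h to convert from UTC+1).
Teo in UTC: 09:30-15:25, 15:55-19:25 (subtract 2h to convert from UTC+2).
Wei in UTC: 09:50-20:25 (add 2h to convert from UTC-2).
Bianca in UTC: 11:40-15:50, 16:55-19:00 (subtract 1h to convert from UTC+1).
Erik in UTC: 09:00-10:30, 10:45-21:00 (add 2h to convert from UTC-2).
Vanya ∩ Uma: 11:40-14:05, 15:20-19:25.
Vanya ∩ Uma ∩ Teo: 11:40-14:05, 15:20-15:25, 15:55-19:25.
Vanya ∩ Uma ∩ Teo ∩ Wei: 11:40-14:05, 15:20-15:25, 15:55-19:25.
Vanya ∩ Uma ∩ Teo ∩ Wei ∩ Bianca: 11:40-14:05, 15:20-15:25, 16:55-19:00.
Vanya ∩ Uma ∩ Teo ∩ Wei ∩ Bianca ∩ Erik: 11:40-14:05, 15:20-15:25, 16:55-19:00.
The first common window of at least 25 minutes is 11:40-14:05, so the earliest start is 11:40.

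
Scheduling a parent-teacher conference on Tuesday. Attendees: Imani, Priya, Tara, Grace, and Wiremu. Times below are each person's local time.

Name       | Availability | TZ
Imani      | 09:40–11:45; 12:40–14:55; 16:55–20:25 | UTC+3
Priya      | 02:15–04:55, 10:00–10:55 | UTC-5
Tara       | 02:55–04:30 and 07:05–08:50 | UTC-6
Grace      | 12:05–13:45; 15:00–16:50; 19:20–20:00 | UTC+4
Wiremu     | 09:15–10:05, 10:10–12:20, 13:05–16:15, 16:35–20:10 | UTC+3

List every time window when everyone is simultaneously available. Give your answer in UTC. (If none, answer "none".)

Imani in UTC: 06:40-08:45, 09:40-11:55, 13:55-17:25 (subtract 3h to convert from UTC+3).
Priya in UTC: 07:15-09:55, 15:00-15:55 (add 5h to convert from UTC-5).
Tara in UTC: 08:55-10:30, 13:05-14:50 (add 6h to convert from UTC-6).
Grace in UTC: 08:05-09:45, 11:00-12:50, 15:20-16:00 (subtract 4h to convert from UTC+4).
Wiremu in UTC: 06:15-07:05, 07:10-09:20, 10:05-13:15, 13:35-17:10 (subtract 3h to convert from UTC+3).
Imani ∩ Priya: 07:15-08:45, 09:40-09:55, 15:00-15:55.
Imani ∩ Priya ∩ Tara: 09:40-09:55.
Imani ∩ Priya ∩ Tara ∩ Grace: 09:40-09:45.
Imani ∩ Priya ∩ Tara ∩ Grace ∩ Wiremu: ∅.
There is no time when everyone is free.

none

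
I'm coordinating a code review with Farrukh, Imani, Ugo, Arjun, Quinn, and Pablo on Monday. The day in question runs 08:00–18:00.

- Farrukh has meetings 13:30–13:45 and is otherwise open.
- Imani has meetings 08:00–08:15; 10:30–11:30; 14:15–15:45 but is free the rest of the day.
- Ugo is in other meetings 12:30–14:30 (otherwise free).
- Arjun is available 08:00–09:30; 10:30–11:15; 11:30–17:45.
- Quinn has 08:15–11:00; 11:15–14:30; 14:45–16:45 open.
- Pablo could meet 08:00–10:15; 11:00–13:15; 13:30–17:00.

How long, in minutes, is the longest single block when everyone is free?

Farrukh free: 08:00-13:30, 13:45-18:00 (invert busy blocks within the working day).
Imani free: 08:15-10:30, 11:30-14:15, 15:45-18:00 (invert busy blocks within the working day).
Ugo free: 08:00-12:30, 14:30-18:00 (invert busy blocks within the working day).
Arjun free: 08:00-09:30, 10:30-11:15, 11:30-17:45.
Quinn free: 08:15-11:00, 11:15-14:30, 14:45-16:45.
Pablo free: 08:00-10:15, 11:00-13:15, 13:30-17:00.
Farrukh ∩ Imani: 08:15-10:30, 11:30-13:30, 13:45-14:15, 15:45-18:00.
Farrukh ∩ Imani ∩ Ugo: 08:15-10:30, 11:30-12:30, 15:45-18:00.
Farrukh ∩ Imani ∩ Ugo ∩ Arjun: 08:15-09:30, 11:30-12:30, 15:45-17:45.
Farrukh ∩ Imani ∩ Ugo ∩ Arjun ∩ Quinn: 08:15-09:30, 11:30-12:30, 15:45-16:45.
Farrukh ∩ Imani ∩ Ugo ∩ Arjun ∩ Quinn ∩ Pablo: 08:15-09:30, 11:30-12:30, 15:45-16:45.
The longest is 08:15-09:30 at 75 minutes.

75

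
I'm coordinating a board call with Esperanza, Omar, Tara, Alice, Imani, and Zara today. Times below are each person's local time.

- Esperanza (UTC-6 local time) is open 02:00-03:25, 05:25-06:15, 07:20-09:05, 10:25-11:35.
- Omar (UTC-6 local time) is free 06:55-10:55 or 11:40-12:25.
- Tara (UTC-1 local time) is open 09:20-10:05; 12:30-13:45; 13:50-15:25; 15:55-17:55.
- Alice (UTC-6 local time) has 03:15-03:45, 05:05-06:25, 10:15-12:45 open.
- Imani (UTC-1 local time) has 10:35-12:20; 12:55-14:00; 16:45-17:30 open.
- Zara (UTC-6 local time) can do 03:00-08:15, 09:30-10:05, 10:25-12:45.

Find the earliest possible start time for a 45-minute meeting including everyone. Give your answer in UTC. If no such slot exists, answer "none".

none

Esperanza in UTC: 08:00-09:25, 11:25-12:15, 13:20-15:05, 16:25-17:35 (add 6h to convert from UTC-6).
Omar in UTC: 12:55-16:55, 17:40-18:25 (add 6h to convert from UTC-6).
Tara in UTC: 10:20-11:05, 13:30-14:45, 14:50-16:25, 16:55-18:55 (add 1h to convert from UTC-1).
Alice in UTC: 09:15-09:45, 11:05-12:25, 16:15-18:45 (add 6h to convert from UTC-6).
Imani in UTC: 11:35-13:20, 13:55-15:00, 17:45-18:30 (add 1h to convert from UTC-1).
Zara in UTC: 09:00-14:15, 15:30-16:05, 16:25-18:45 (add 6h to convert from UTC-6).
Esperanza ∩ Omar: 13:20-15:05, 16:25-16:55.
Esperanza ∩ Omar ∩ Tara: 13:30-14:45, 14:50-15:05.
Esperanza ∩ Omar ∩ Tara ∩ Alice: ∅.
Esperanza ∩ Omar ∩ Tara ∩ Alice ∩ Imani: ∅.
Esperanza ∩ Omar ∩ Tara ∩ Alice ∩ Imani ∩ Zara: ∅.
There is no time when everyone is free.
No common window is at least 45 minutes long.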